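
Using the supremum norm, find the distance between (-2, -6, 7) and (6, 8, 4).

max(|x_i - y_i|) = max(|-2 - 6|, |-6 - 8|, |7 - 4|) = max(8, 14, 3) = 14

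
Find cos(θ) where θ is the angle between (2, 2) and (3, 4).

With u = (2, 2), v = (3, 4):
u·v = 2·3 + 2·4 = 6 + 8 = 14.
|u| = √(2² + 2²) = √8, |v| = √(3² + 4²) = √25, so |u||v| = √(8·25) = √200.
cos θ = (u·v)/(|u||v|) = 14/√200 ≈ 0.9899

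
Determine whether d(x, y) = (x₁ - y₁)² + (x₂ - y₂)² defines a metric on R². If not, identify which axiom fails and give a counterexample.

No. The squared Euclidean distance fails the triangle inequality. Counterexample: x = (0, 0), y = (4, 4), z = (8, 8). d(x,z) = 8² + 8² = 128, but d(x,y) + d(y,z) = (4² + 4²) + (4² + 4²) = 32 + 32 = 64. Since 128 > 64, the triangle inequality is violated. (Note: √d, the ordinary Euclidean distance, IS a metric.)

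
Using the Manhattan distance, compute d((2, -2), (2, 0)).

Σ|x_i - y_i| = |2 - 2| + |-2 - 0| = 0 + 2 = 2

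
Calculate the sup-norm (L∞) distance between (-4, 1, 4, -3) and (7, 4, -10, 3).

max(|x_i - y_i|) = max(|-4 - 7|, |1 - 4|, |4 - (-10)|, |-3 - 3|) = max(11, 3, 14, 6) = 14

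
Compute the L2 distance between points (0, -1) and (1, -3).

(Σ|x_i - y_i|^2)^(1/2) = (|0 - 1|^2 + |-1 - (-3)|^2)^(1/2)
= (1^2 + 2^2)^(1/2) = (1 + 4)^(1/2) = (5)^(1/2) ≈ 2.2361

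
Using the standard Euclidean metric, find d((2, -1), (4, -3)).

√(Σ(x_i - y_i)²) = √((2 - 4)² + (-1 - (-3))²)
= √((-2)² + 2²) = √(4 + 4) = √8 ≈ 2.8284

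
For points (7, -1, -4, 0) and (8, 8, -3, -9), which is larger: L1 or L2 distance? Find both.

L1 = |7 - 8| + |-1 - 8| + |-4 - (-3)| + |0 - (-9)| = 1 + 9 + 1 + 9 = 20
L2 = √(1² + 9² + 1² + 9²) = √164 ≈ 12.8062
L1 ≥ L2 always (equality iff movement is along one axis); L1 > L2 here.
Ratio L1/L2 = 20/√164 ≈ 1.5617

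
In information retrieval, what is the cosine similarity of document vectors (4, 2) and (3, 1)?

With u = (4, 2), v = (3, 1):
u·v = 4·3 + 2·1 = 12 + 2 = 14.
|u| = √(4² + 2²) = √20, |v| = √(3² + 1²) = √10, so |u||v| = √(20·10) = √200.
cos θ = (u·v)/(|u||v|) = 14/√200 ≈ 0.9899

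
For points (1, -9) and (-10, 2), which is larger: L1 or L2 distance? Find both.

L1 = |1 - (-10)| + |-9 - 2| = 11 + 11 = 22
L2 = √(11² + 11²) = √242 ≈ 15.5563
L1 ≥ L2 always (equality iff movement is along one axis); L1 > L2 here.
Ratio L1/L2 = 22/√242 ≈ 1.4142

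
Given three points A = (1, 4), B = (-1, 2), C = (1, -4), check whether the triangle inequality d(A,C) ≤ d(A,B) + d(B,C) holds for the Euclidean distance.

d(A,B) = √(2² + 2²) = √8 ≈ 2.8284, d(B,C) = √(2² + 6²) = √40 ≈ 6.3246, d(A,C) = √(0² + 8²) = √64 = 8.
d(A,C) = 8 ≤ 2.8284 + 6.3246 = 9.153. Triangle inequality is satisfied.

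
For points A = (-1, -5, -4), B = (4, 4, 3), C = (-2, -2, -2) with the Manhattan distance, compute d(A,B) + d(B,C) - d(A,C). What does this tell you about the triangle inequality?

d(A,B) = 5 + 9 + 7 = 21, d(B,C) = 6 + 6 + 5 = 17, d(A,C) = 1 + 3 + 2 = 6.
d(A,B) + d(B,C) - d(A,C) = 21 + 17 - 6 = 38 - 6 = 32. This is ≥ 0, so the triangle inequality holds for these points.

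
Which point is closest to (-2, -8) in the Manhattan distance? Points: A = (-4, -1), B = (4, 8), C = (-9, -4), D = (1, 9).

Distances: d(A) = 9, d(B) = 22, d(C) = 11, d(D) = 20. Nearest: A = (-4, -1) with distance 9.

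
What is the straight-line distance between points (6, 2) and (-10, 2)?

√(Σ(x_i - y_i)²) = √((6 - (-10))² + (2 - 2)²)
= √(16² + 0²) = √(256 + 0) = √256 = 16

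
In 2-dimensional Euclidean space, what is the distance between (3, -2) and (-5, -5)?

√(Σ(x_i - y_i)²) = √((3 - (-5))² + (-2 - (-5))²)
= √(8² + 3²) = √(64 + 9) = √73 ≈ 8.544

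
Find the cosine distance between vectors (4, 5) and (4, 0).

With u = (4, 5), v = (4, 0):
u·v = 4·4 + 5·0 = 16 + 0 = 16.
|u| = √(4² + 5²) = √41, |v| = √(4² + 0²) = √16, so |u||v| = √(41·16) = √656.
cos θ = (u·v)/(|u||v|) = 16/√656 ≈ 0.6247
Cosine distance = 1 - cos θ ≈ 1 - 0.6247 = 0.3753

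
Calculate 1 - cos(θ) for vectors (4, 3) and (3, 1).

With u = (4, 3), v = (3, 1):
u·v = 4·3 + 3·1 = 12 + 3 = 15.
|u| = √(4² + 3²) = √25, |v| = √(3² + 1²) = √10, so |u||v| = √(25·10) = √250.
cos θ = (u·v)/(|u||v|) = 15/√250 ≈ 0.9487
Cosine distance = 1 - cos θ ≈ 1 - 0.9487 = 0.0513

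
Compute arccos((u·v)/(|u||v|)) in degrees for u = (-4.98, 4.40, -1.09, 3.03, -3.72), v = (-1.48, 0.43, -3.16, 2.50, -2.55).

With u = (-4.98, 4.40, -1.09, 3.03, -3.72), v = (-1.48, 0.43, -3.16, 2.50, -2.55):
u·v = (-4.98)·(-1.48) + 4.4·0.43 + (-1.09)·(-3.16) + 3.03·2.5 + (-3.72)·(-2.55) = 7.3704 + 1.892 + 3.4444 + 7.575 + 9.486 = 29.7678.
|u| = √((-4.98)² + 4.4² + (-1.09)² + 3.03² + (-3.72)²) = √(24.8004 + 19.36 + 1.1881 + 9.1809 + 13.8384) = √68.3678, |v| = √((-1.48)² + 0.43² + (-3.16)² + 2.5² + (-2.55)²) = √(2.1904 + 0.1849 + 9.9856 + 6.25 + 6.5025) = √25.1134.
cos θ = (u·v)/(|u||v|) = 29.7678/(√68.3678·√25.1134) ≈ 0.718403
θ = arccos(0.718403) ≈ 44.08°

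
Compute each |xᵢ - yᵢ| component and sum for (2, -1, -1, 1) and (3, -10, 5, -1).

Σ|x_i - y_i| = |2 - 3| + |-1 - (-10)| + |-1 - 5| + |1 - (-1)| = 1 + 9 + 6 + 2 = 18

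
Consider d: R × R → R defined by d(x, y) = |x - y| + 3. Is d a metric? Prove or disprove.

No. d fails identity of indiscernibles (specifically d(x,x) = 0): d(8, 8) = |8 - 8| + 3 = 0 + 3 = 3 ≠ 0.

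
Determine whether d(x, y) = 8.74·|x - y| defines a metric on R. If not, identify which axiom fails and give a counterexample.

Yes. Since |x - y| is a metric on R and 8.74 > 0, the positive scalar multiple 8.74·|x - y| is also a metric: scaling by a positive constant preserves non-negativity, identity (d=0 ⟺ |x-y|=0 ⟺ x=y), symmetry, and the triangle inequality.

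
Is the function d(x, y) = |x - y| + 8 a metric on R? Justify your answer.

No. d fails identity of indiscernibles (specifically d(x,x) = 0): d(-1, -1) = |-1 - (-1)| + 8 = 0 + 8 = 8 ≠ 0.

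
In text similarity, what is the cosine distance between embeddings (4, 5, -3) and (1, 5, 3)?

With u = (4, 5, -3), v = (1, 5, 3):
u·v = 4·1 + 5·5 + (-3)·3 = 4 + 25 + (-9) = 20.
|u| = √(4² + 5² + (-3)²) = √50, |v| = √(1² + 5² + 3²) = √35, so |u||v| = √(50·35) = √1750.
cos θ = (u·v)/(|u||v|) = 20/√1750 ≈ 0.4781
Cosine distance = 1 - cos θ ≈ 1 - 0.4781 = 0.5219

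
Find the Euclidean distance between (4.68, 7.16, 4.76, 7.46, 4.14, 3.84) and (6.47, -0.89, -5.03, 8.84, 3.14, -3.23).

√(Σ(x_i - y_i)²) = √((4.68 - 6.47)² + (7.16 - (-0.89))² + (4.76 - (-5.03))² + (7.46 - 8.84)² + (4.14 - 3.14)² + (3.84 - (-3.23))²)
= √((-1.79)² + 8.05² + 9.79² + (-1.38)² + 1² + 7.07²) = √(3.2041 + 64.8025 + 95.8441 + 1.9044 + 1 + 49.9849) = √216.74 ≈ 14.7221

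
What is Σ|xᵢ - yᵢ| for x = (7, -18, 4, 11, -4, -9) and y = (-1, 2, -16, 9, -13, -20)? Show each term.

Σ|x_i - y_i| = |7 - (-1)| + |-18 - 2| + |4 - (-16)| + |11 - 9| + |-4 - (-13)| + |-9 - (-20)| = 8 + 20 + 20 + 2 + 9 + 11 = 70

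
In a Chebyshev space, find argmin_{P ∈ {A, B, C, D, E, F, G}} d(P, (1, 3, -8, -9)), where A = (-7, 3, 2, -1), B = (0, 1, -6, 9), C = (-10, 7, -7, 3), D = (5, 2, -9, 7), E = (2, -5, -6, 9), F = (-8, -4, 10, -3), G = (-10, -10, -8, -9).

Distances: d(A) = 10, d(B) = 18, d(C) = 12, d(D) = 16, d(E) = 18, d(F) = 18, d(G) = 13. Nearest: A = (-7, 3, 2, -1) with distance 10.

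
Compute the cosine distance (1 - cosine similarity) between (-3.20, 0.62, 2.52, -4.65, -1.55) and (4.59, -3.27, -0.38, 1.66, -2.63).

With u = (-3.20, 0.62, 2.52, -4.65, -1.55), v = (4.59, -3.27, -0.38, 1.66, -2.63):
u·v = (-3.2)·4.59 + 0.62·(-3.27) + 2.52·(-0.38) + (-4.65)·1.66 + (-1.55)·(-2.63) = (-14.688) + (-2.0274) + (-0.9576) + (-7.719) + 4.0765 = -21.3155.
|u| = √((-3.2)² + 0.62² + 2.52² + (-4.65)² + (-1.55)²) = √(10.24 + 0.3844 + 6.3504 + 21.6225 + 2.4025) = √40.9998, |v| = √(4.59² + (-3.27)² + (-0.38)² + 1.66² + (-2.63)²) = √(21.0681 + 10.6929 + 0.1444 + 2.7556 + 6.9169) = √41.5779.
cos θ = (u·v)/(|u||v|) = -21.3155/(√40.9998·√41.5779) ≈ -0.5163
Cosine distance = 1 - cos θ ≈ 1 - (-0.5163) = 1.5163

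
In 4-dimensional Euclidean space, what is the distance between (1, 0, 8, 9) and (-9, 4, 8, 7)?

√(Σ(x_i - y_i)²) = √((1 - (-9))² + (0 - 4)² + (8 - 8)² + (9 - 7)²)
= √(10² + (-4)² + 0² + 2²) = √(100 + 16 + 0 + 4) = √120 ≈ 10.9545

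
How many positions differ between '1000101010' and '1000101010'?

Differing positions: none. Hamming distance = 0.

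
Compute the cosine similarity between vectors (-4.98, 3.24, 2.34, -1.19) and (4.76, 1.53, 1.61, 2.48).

With u = (-4.98, 3.24, 2.34, -1.19), v = (4.76, 1.53, 1.61, 2.48):
u·v = (-4.98)·4.76 + 3.24·1.53 + 2.34·1.61 + (-1.19)·2.48 = (-23.7048) + 4.9572 + 3.7674 + (-2.9512) = -17.9314.
|u| = √((-4.98)² + 3.24² + 2.34² + (-1.19)²) = √(24.8004 + 10.4976 + 5.4756 + 1.4161) = √42.1897, |v| = √(4.76² + 1.53² + 1.61² + 2.48²) = √(22.6576 + 2.3409 + 2.5921 + 6.1504) = √33.741.
cos θ = (u·v)/(|u||v|) = -17.9314/(√42.1897·√33.741) ≈ -0.4753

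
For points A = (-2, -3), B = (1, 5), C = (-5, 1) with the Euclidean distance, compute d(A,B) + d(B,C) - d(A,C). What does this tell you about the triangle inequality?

d(A,B) = √(3² + 8²) = √73 ≈ 8.544, d(B,C) = √(6² + 4²) = √52 ≈ 7.2111, d(A,C) = √(3² + 4²) = √25 = 5.
d(A,B) + d(B,C) - d(A,C) = 8.544 + 7.2111 - 5 = 15.7551 - 5 = 10.7551 (to 4 decimal places). This is ≥ 0, so the triangle inequality holds for these points.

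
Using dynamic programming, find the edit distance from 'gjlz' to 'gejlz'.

Let D[i][j] be the edit distance between the first i characters of 'gjlz' and the first j characters of 'gejlz', with D[i][0] = i, D[0][j] = j, and D[i][j] = D[i-1][j-1] if the characters match, else 1 + min(D[i-1][j], D[i][j-1], D[i-1][j-1]). Filling the table (rows: prefixes of 'gjlz', columns: prefixes of 'gejlz'):
     ε  g  e  j  l  z
  ε  0  1  2  3  4  5
  g  1  0  1  2  3  4
  j  2  1  1  1  2  3
  l  3  2  2  2  1  2
  z  4  3  3  3  2  1
The bottom-right entry gives D[4][5] = 1, so no sequence of fewer than 1 edit works. Backtracking through the table gives one optimal edit sequence (1 edit):
  gjlz → gejlz (ins e @2)
Edit distance = 1.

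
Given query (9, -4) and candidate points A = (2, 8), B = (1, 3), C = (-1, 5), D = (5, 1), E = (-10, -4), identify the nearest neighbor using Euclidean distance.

Distances: d(A) ≈ 13.8924, d(B) ≈ 10.6301, d(C) ≈ 13.4536, d(D) ≈ 6.4031, d(E) = 19. Nearest: D = (5, 1) with distance 6.4031.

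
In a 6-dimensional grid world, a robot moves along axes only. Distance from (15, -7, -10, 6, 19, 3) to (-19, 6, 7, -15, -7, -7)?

Σ|x_i - y_i| = |15 - (-19)| + |-7 - 6| + |-10 - 7| + |6 - (-15)| + |19 - (-7)| + |3 - (-7)| = 34 + 13 + 17 + 21 + 26 + 10 = 121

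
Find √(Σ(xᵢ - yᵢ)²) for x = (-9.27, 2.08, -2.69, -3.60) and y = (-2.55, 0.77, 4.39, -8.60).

√(Σ(x_i - y_i)²) = √((-9.27 - (-2.55))² + (2.08 - 0.77)² + (-2.69 - 4.39)² + (-3.6 - (-8.6))²)
= √((-6.72)² + 1.31² + (-7.08)² + 5²) = √(45.1584 + 1.7161 + 50.1264 + 25) = √122.0009 ≈ 11.0454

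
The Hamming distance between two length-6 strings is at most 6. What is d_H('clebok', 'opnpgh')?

Differing positions: 1, 2, 3, 4, 5, 6. Hamming distance = 6. The maximum possible Hamming distance for length-6 strings is 6, so d_H/6 = 6/6 = 1.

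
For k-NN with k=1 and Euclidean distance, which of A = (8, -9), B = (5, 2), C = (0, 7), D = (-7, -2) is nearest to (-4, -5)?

Distances: d(A) ≈ 12.6491, d(B) ≈ 11.4018, d(C) ≈ 12.6491, d(D) ≈ 4.2426. Nearest: D = (-7, -2) with distance 4.2426.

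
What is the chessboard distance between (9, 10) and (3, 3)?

max(|x_i - y_i|) = max(|9 - 3|, |10 - 3|) = max(6, 7) = 7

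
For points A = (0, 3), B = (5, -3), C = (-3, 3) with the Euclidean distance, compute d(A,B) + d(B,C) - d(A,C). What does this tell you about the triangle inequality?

d(A,B) = √(5² + 6²) = √61 ≈ 7.8102, d(B,C) = √(8² + 6²) = √100 = 10, d(A,C) = √(3² + 0²) = √9 = 3.
d(A,B) + d(B,C) - d(A,C) = 7.8102 + 10 - 3 = 17.8102 - 3 = 14.8102 (to 4 decimal places). This is ≥ 0, so the triangle inequality holds for these points.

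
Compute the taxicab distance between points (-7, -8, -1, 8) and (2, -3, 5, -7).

Σ|x_i - y_i| = |-7 - 2| + |-8 - (-3)| + |-1 - 5| + |8 - (-7)| = 9 + 5 + 6 + 15 = 35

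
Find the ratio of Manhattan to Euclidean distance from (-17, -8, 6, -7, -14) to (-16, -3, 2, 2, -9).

L1 = |-17 - (-16)| + |-8 - (-3)| + |6 - 2| + |-7 - 2| + |-14 - (-9)| = 1 + 5 + 4 + 9 + 5 = 24
L2 = √(1² + 5² + 4² + 9² + 5²) = √148 ≈ 12.1655
L1 ≥ L2 always (equality iff movement is along one axis); L1 > L2 here.
Ratio L1/L2 = 24/√148 ≈ 1.9728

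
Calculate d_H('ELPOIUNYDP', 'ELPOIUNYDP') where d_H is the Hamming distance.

Differing positions: none. Hamming distance = 0.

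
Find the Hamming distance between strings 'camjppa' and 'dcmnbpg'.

Differing positions: 1, 2, 4, 5, 7. Hamming distance = 5.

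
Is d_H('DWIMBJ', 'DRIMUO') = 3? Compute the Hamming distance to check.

Differing positions: 2, 5, 6. Hamming distance = 3, so the claim is true.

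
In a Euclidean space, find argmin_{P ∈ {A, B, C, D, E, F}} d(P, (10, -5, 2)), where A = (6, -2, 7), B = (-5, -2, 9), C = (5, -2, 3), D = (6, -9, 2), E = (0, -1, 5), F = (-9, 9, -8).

Distances: d(A) ≈ 7.0711, d(B) ≈ 16.8226, d(C) ≈ 5.9161, d(D) ≈ 5.6569, d(E) ≈ 11.1803, d(F) ≈ 25.632. Nearest: D = (6, -9, 2) with distance 5.6569.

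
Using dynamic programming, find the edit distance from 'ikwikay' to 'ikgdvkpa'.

Let D[i][j] be the edit distance between the first i characters of 'ikwikay' and the first j characters of 'ikgdvkpa', with D[i][0] = i, D[0][j] = j, and D[i][j] = D[i-1][j-1] if the characters match, else 1 + min(D[i-1][j], D[i][j-1], D[i-1][j-1]). Filling the table (rows: prefixes of 'ikwikay', columns: prefixes of 'ikgdvkpa'):
     ε  i  k  g  d  v  k  p  a
  ε  0  1  2  3  4  5  6  7  8
  i  1  0  1  2  3  4  5  6  7
  k  2  1  0  1  2  3  4  5  6
  w  3  2  1  1  2  3  4  5  6
  i  4  3  2  2  2  3  4  5  6
  k  5  4  3  3  3  3  3  4  5
  a  6  5  4  4  4  4  4  4  4
  y  7  6  5  5  5  5  5  5  5
The bottom-right entry gives D[7][8] = 5, so no sequence of fewer than 5 edits works. Backtracking through the table gives one optimal edit sequence (5 edits):
  ikwikay → ikgwikay (ins g @3)
  ikgwikay → ikgdikay (sub w→d @4)
  ikgdikay → ikgdvkay (sub i→v @5)
  ikgdvkay → ikgdvkpy (sub a→p @7)
  ikgdvkpy → ikgdvkpa (sub y→a @8)
Edit distance = 5.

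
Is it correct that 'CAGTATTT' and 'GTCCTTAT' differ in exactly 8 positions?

Differing positions: 1, 2, 3, 4, 5, 7. Hamming distance = 6, so the claim that d_H = 8 is false.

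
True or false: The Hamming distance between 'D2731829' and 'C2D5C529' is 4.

Differing positions: 1, 3, 4, 5, 6. Hamming distance = 5, so the claim that d_H = 4 is false.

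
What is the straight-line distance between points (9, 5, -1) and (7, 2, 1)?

√(Σ(x_i - y_i)²) = √((9 - 7)² + (5 - 2)² + (-1 - 1)²)
= √(2² + 3² + (-2)²) = √(4 + 9 + 4) = √17 ≈ 4.1231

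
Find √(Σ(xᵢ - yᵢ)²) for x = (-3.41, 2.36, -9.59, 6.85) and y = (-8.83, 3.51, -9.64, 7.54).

√(Σ(x_i - y_i)²) = √((-3.41 - (-8.83))² + (2.36 - 3.51)² + (-9.59 - (-9.64))² + (6.85 - 7.54)²)
= √(5.42² + (-1.15)² + 0.05² + (-0.69)²) = √(29.3764 + 1.3225 + 0.0025 + 0.4761) = √31.1775 ≈ 5.5837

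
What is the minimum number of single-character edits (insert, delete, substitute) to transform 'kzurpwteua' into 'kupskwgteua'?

Let D[i][j] be the edit distance between the first i characters of 'kzurpwteua' and the first j characters of 'kupskwgteua', with D[i][0] = i, D[0][j] = j, and D[i][j] = D[i-1][j-1] if the characters match, else 1 + min(D[i-1][j], D[i][j-1], D[i-1][j-1]). Filling the table (rows: prefixes of 'kzurpwteua', columns: prefixes of 'kupskwgteua'):
     ε  k  u  p  s  k  w  g  t  e  u  a
  ε  0  1  2  3  4  5  6  7  8  9 10 11
  k  1  0  1  2  3  4  5  6  7  8  9 10
  z  2  1  1  2  3  4  5  6  7  8  9 10
  u  3  2  1  2  3  4  5  6  7  8  8  9
  r  4  3  2  2  3  4  5  6  7  8  9  9
  p  5  4  3  2  3  4  5  6  7  8  9 10
  w  6  5  4  3  3  4  4  5  6  7  8  9
  t  7  6  5  4  4  4  5  5  5  6  7  8
  e  8  7  6  5  5  5  5  6  6  5  6  7
  u  9  8  7  6  6  6  6  6  7  6  5  6
  a 10  9  8  7  7  7  7  7  7  7  6  5
The bottom-right entry gives D[10][11] = 5, so no sequence of fewer than 5 edits works. Backtracking through the table gives one optimal edit sequence (5 edits):
  kzurpwteua → kuurpwteua (sub z→u @2)
  kuurpwteua → kuprpwteua (sub u→p @3)
  kuprpwteua → kupspwteua (sub r→s @4)
  kupspwteua → kupskwteua (sub p→k @5)
  kupskwteua → kupskwgteua (ins g @7)
Edit distance = 5.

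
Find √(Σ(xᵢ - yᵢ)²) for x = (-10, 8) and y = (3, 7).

√(Σ(x_i - y_i)²) = √((-10 - 3)² + (8 - 7)²)
= √((-13)² + 1²) = √(169 + 1) = √170 ≈ 13.0384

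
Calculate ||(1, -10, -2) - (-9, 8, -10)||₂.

√(Σ(x_i - y_i)²) = √((1 - (-9))² + (-10 - 8)² + (-2 - (-10))²)
= √(10² + (-18)² + 8²) = √(100 + 324 + 64) = √488 ≈ 22.0907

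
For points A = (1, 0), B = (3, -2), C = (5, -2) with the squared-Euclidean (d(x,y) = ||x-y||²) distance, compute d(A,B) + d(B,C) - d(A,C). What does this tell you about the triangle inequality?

d(A,B) = 2² + 2² = 8, d(B,C) = 2² + 0² = 4, d(A,C) = 4² + 2² = 20.
d(A,B) + d(B,C) - d(A,C) = 8 + 4 - 20 = 12 - 20 = -8. This is < 0, so the triangle inequality FAILS for these points (squared-Euclidean is not a metric).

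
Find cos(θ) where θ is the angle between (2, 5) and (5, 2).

With u = (2, 5), v = (5, 2):
u·v = 2·5 + 5·2 = 10 + 10 = 20.
|u| = √(2² + 5²) = √29, |v| = √(5² + 2²) = √29, so |u||v| = √(29·29) = √841 = 29.
cos θ = (u·v)/(|u||v|) = 20/29 ≈ 0.6897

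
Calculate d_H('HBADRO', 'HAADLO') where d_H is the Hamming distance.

Differing positions: 2, 5. Hamming distance = 2.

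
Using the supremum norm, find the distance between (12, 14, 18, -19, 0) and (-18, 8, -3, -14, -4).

max(|x_i - y_i|) = max(|12 - (-18)|, |14 - 8|, |18 - (-3)|, |-19 - (-14)|, |0 - (-4)|) = max(30, 6, 21, 5, 4) = 30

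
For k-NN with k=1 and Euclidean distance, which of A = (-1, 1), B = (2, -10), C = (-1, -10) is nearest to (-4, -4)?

Distances: d(A) ≈ 5.831, d(B) ≈ 8.4853, d(C) ≈ 6.7082. Nearest: A = (-1, 1) with distance 5.831.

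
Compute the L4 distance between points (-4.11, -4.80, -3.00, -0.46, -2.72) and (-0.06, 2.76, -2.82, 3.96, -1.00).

(Σ|x_i - y_i|^4)^(1/4) = (|-4.11 - (-0.06)|^4 + |-4.8 - 2.76|^4 + |-3 - (-2.82)|^4 + |-0.46 - 3.96|^4 + |-2.72 - (-1)|^4)^(1/4)
= (4.05^4 + 7.56^4 + 0.18^4 + 4.42^4 + 1.72^4)^(1/4) ≈ (269.042 + 3266.534 + 0.001 + 381.6709 + 8.7521)^(1/4) = (3926)^(1/4) ≈ 7.9157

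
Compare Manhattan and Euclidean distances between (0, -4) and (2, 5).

L1 = |0 - 2| + |-4 - 5| = 2 + 9 = 11
L2 = √(2² + 9²) = √85 ≈ 9.2195
L1 ≥ L2 always (equality iff movement is along one axis); L1 > L2 here.
Ratio L1/L2 = 11/√85 ≈ 1.1931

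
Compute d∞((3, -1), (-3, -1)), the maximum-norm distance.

max(|x_i - y_i|) = max(|3 - (-3)|, |-1 - (-1)|) = max(6, 0) = 6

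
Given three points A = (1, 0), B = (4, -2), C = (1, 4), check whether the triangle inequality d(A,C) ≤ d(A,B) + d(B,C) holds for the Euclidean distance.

d(A,B) = √(3² + 2²) = √13 ≈ 3.6056, d(B,C) = √(3² + 6²) = √45 ≈ 6.7082, d(A,C) = √(0² + 4²) = √16 = 4.
d(A,C) = 4 ≤ 3.6056 + 6.7082 = 10.3138. Triangle inequality is satisfied.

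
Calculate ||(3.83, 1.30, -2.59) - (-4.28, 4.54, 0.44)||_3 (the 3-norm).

(Σ|x_i - y_i|^3)^(1/3) = (|3.83 - (-4.28)|^3 + |1.3 - 4.54|^3 + |-2.59 - 0.44|^3)^(1/3)
= (8.11^3 + 3.24^3 + 3.03^3)^(1/3) ≈ (533.4117 + 34.0122 + 27.8181)^(1/3) = (595.242)^(1/3) ≈ 8.412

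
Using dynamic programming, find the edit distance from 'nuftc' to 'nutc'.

Let D[i][j] be the edit distance between the first i characters of 'nuftc' and the first j characters of 'nutc', with D[i][0] = i, D[0][j] = j, and D[i][j] = D[i-1][j-1] if the characters match, else 1 + min(D[i-1][j], D[i][j-1], D[i-1][j-1]). Filling the table (rows: prefixes of 'nuftc', columns: prefixes of 'nutc'):
     ε  n  u  t  c
  ε  0  1  2  3  4
  n  1  0  1  2  3
  u  2  1  0  1  2
  f  3  2  1  1  2
  t  4  3  2  1  2
  c  5  4  3  2  1
The bottom-right entry gives D[5][4] = 1, so no sequence of fewer than 1 edit works. Backtracking through the table gives one optimal edit sequence (1 edit):
  nuftc → nutc (del f @3)
Edit distance = 1.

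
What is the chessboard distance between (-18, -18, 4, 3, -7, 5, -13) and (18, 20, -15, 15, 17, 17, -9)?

max(|x_i - y_i|) = max(|-18 - 18|, |-18 - 20|, |4 - (-15)|, |3 - 15|, |-7 - 17|, |5 - 17|, |-13 - (-9)|) = max(36, 38, 19, 12, 24, 12, 4) = 38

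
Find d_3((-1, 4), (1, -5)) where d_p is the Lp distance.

(Σ|x_i - y_i|^3)^(1/3) = (|-1 - 1|^3 + |4 - (-5)|^3)^(1/3)
= (2^3 + 9^3)^(1/3) = (8 + 729)^(1/3) = (737)^(1/3) ≈ 9.0328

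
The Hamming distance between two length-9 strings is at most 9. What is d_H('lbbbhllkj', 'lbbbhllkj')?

Differing positions: none. Hamming distance = 0. The maximum possible Hamming distance for length-9 strings is 9, so d_H/9 = 0/9 = 0.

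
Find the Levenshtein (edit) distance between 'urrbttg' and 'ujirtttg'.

Let D[i][j] be the edit distance between the first i characters of 'urrbttg' and the first j characters of 'ujirtttg', with D[i][0] = i, D[0][j] = j, and D[i][j] = D[i-1][j-1] if the characters match, else 1 + min(D[i-1][j], D[i][j-1], D[i-1][j-1]). Filling the table (rows: prefixes of 'urrbttg', columns: prefixes of 'ujirtttg'):
     ε  u  j  i  r  t  t  t  g
  ε  0  1  2  3  4  5  6  7  8
  u  1  0  1  2  3  4  5  6  7
  r  2  1  1  2  2  3  4  5  6
  r  3  2  2  2  2  3  4  5  6
  b  4  3  3  3  3  3  4  5  6
  t  5  4  4  4  4  3  3  4  5
  t  6  5  5  5  5  4  3  3  4
  g  7  6  6  6  6  5  4  4  3
The bottom-right entry gives D[7][8] = 3, so no sequence of fewer than 3 edits works. Backtracking through the table gives one optimal edit sequence (3 edits):
  urrbttg → ujrrbttg (ins j @2)
  ujrrbttg → ujirbttg (sub r→i @3)
  ujirbttg → ujirtttg (sub b→t @5)
Edit distance = 3.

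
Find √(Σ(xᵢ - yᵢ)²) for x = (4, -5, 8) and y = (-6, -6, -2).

√(Σ(x_i - y_i)²) = √((4 - (-6))² + (-5 - (-6))² + (8 - (-2))²)
= √(10² + 1² + 10²) = √(100 + 1 + 100) = √201 ≈ 14.1774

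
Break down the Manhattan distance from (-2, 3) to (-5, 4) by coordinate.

Σ|x_i - y_i| = |-2 - (-5)| + |3 - 4| = 3 + 1 = 4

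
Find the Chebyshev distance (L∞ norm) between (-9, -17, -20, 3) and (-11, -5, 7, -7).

max(|x_i - y_i|) = max(|-9 - (-11)|, |-17 - (-5)|, |-20 - 7|, |3 - (-7)|) = max(2, 12, 27, 10) = 27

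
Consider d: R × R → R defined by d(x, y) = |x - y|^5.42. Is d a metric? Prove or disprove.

No. d(x,y) = |x-y|^5.42 fails the triangle inequality since p = 5.42 > 1. Counterexample: x = -4, y = 5, z = 13. d(x,z) = |-4 - 13|^5.42 = 17^5.42 ≈ 4666950.0627, but d(x,y) + d(y,z) = 9^5.42 + 8^5.42 ≈ 148591.6486 + 78477.9644 = 227069.613. Since 4666950.0627 > 227069.613, the triangle inequality is violated.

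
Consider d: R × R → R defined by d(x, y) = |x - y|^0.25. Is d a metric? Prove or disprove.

Yes. With 0 < p = 0.25 ≤ 1, d(x,y) = |x-y|^0.25 is a metric on R. Non-negativity and symmetry are immediate; |x-y|^0.25 = 0 ⟺ |x-y| = 0 ⟺ x = y. For the triangle inequality, the function t ↦ t^0.25 is subadditive on [0,∞) when p ≤ 1, so |x-z|^0.25 ≤ (|x-y| + |y-z|)^0.25 ≤ |x-y|^0.25 + |y-z|^0.25.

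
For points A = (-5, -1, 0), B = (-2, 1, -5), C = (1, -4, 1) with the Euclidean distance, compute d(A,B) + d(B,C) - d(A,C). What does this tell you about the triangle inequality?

d(A,B) = √(3² + 2² + 5²) = √38 ≈ 6.1644, d(B,C) = √(3² + 5² + 6²) = √70 ≈ 8.3666, d(A,C) = √(6² + 3² + 1²) = √46 ≈ 6.7823.
d(A,B) + d(B,C) - d(A,C) = 6.1644 + 8.3666 - 6.7823 = 14.531 - 6.7823 = 7.7487 (to 4 decimal places). This is ≥ 0, so the triangle inequality holds for these points.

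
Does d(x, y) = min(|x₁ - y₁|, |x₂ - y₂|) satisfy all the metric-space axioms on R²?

No. d fails identity of indiscernibles: take x = (5, 0) and y = (5, 8). Then d(x,y) = min(|5 - 5|, |0 - 8|) = min(0, 8) = 0, yet x ≠ y.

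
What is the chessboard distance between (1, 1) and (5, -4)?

max(|x_i - y_i|) = max(|1 - 5|, |1 - (-4)|) = max(4, 5) = 5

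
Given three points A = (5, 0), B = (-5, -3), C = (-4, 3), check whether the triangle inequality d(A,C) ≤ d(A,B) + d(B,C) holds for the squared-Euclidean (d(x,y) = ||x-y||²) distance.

d(A,B) = 10² + 3² = 109, d(B,C) = 1² + 6² = 37, d(A,C) = 9² + 3² = 90.
d(A,C) = 90 ≤ 109 + 37 = 146. Triangle inequality is satisfied.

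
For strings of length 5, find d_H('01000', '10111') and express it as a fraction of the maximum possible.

Differing positions: 1, 2, 3, 4, 5. Hamming distance = 5. The maximum possible Hamming distance for length-5 strings is 5, so d_H/5 = 5/5 = 1.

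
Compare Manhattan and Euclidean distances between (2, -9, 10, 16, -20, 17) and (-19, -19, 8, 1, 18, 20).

L1 = |2 - (-19)| + |-9 - (-19)| + |10 - 8| + |16 - 1| + |-20 - 18| + |17 - 20| = 21 + 10 + 2 + 15 + 38 + 3 = 89
L2 = √(21² + 10² + 2² + 15² + 38² + 3²) = √2223 ≈ 47.1487
L1 ≥ L2 always (equality iff movement is along one axis); L1 > L2 here.
Ratio L1/L2 = 89/√2223 ≈ 1.8876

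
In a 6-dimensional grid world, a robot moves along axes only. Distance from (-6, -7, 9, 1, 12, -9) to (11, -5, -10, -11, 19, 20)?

Σ|x_i - y_i| = |-6 - 11| + |-7 - (-5)| + |9 - (-10)| + |1 - (-11)| + |12 - 19| + |-9 - 20| = 17 + 2 + 19 + 12 + 7 + 29 = 86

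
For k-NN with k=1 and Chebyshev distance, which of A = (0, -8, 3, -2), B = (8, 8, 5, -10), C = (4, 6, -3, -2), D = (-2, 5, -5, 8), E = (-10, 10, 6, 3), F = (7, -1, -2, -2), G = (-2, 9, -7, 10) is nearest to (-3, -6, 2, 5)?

Distances: d(A) = 7, d(B) = 15, d(C) = 12, d(D) = 11, d(E) = 16, d(F) = 10, d(G) = 15. Nearest: A = (0, -8, 3, -2) with distance 7.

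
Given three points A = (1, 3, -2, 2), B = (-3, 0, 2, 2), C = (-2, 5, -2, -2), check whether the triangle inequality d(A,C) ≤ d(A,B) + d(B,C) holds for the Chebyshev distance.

d(A,B) = max(4, 3, 4, 0) = 4, d(B,C) = max(1, 5, 4, 4) = 5, d(A,C) = max(3, 2, 0, 4) = 4.
d(A,C) = 4 ≤ 4 + 5 = 9. Triangle inequality is satisfied.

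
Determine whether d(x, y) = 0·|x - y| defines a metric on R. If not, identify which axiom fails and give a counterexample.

No. With c = 0, d(x,y) = 0 for all x, y. This fails identity of indiscernibles: d(3, 9) = 0 but 3 ≠ 9.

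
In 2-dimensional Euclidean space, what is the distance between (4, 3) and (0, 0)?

√(Σ(x_i - y_i)²) = √((4 - 0)² + (3 - 0)²)
= √(4² + 3²) = √(16 + 9) = √25 = 5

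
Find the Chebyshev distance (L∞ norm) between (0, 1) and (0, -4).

max(|x_i - y_i|) = max(|0 - 0|, |1 - (-4)|) = max(0, 5) = 5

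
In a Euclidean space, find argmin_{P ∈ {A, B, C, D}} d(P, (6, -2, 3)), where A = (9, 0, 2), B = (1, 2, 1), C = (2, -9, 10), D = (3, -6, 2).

Distances: d(A) ≈ 3.7417, d(B) ≈ 6.7082, d(C) ≈ 10.6771, d(D) ≈ 5.099. Nearest: A = (9, 0, 2) with distance 3.7417.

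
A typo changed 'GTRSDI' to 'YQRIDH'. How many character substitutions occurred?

Differing positions: 1, 2, 4, 6. Hamming distance = 4.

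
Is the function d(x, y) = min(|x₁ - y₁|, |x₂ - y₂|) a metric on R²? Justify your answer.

No. d fails identity of indiscernibles: take x = (-1, 0) and y = (-1, 9). Then d(x,y) = min(|-1 - (-1)|, |0 - 9|) = min(0, 9) = 0, yet x ≠ y.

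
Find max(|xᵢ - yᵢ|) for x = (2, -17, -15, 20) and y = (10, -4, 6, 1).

max(|x_i - y_i|) = max(|2 - 10|, |-17 - (-4)|, |-15 - 6|, |20 - 1|) = max(8, 13, 21, 19) = 21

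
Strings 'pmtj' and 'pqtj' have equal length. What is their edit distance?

Let D[i][j] be the edit distance between the first i characters of 'pmtj' and the first j characters of 'pqtj', with D[i][0] = i, D[0][j] = j, and D[i][j] = D[i-1][j-1] if the characters match, else 1 + min(D[i-1][j], D[i][j-1], D[i-1][j-1]). Filling the table (rows: prefixes of 'pmtj', columns: prefixes of 'pqtj'):
     ε  p  q  t  j
  ε  0  1  2  3  4
  p  1  0  1  2  3
  m  2  1  1  2  3
  t  3  2  2  1  2
  j  4  3  3  2  1
The bottom-right entry gives D[4][4] = 1, so no sequence of fewer than 1 edit works. Backtracking through the table gives one optimal edit sequence (1 edit):
  pmtj → pqtj (sub m→q @2)
Edit distance = 1.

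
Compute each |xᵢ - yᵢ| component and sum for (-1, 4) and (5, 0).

Σ|x_i - y_i| = |-1 - 5| + |4 - 0| = 6 + 4 = 10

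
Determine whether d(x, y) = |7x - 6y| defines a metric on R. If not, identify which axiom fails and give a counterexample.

No. d fails symmetry: d(9, 2) = |7·9 - 6·2| = |51| = 51, but d(2, 9) = |7·2 - 6·9| = |-40| = 40. Since 51 ≠ 40, d(x,y) ≠ d(y,x) in general.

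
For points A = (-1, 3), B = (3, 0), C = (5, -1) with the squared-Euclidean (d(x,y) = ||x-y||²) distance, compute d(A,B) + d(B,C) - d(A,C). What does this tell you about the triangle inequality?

d(A,B) = 4² + 3² = 25, d(B,C) = 2² + 1² = 5, d(A,C) = 6² + 4² = 52.
d(A,B) + d(B,C) - d(A,C) = 25 + 5 - 52 = 30 - 52 = -22. This is < 0, so the triangle inequality FAILS for these points (squared-Euclidean is not a metric).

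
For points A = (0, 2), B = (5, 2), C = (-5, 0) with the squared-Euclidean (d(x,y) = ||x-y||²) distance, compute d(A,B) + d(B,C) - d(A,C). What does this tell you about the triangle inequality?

d(A,B) = 5² + 0² = 25, d(B,C) = 10² + 2² = 104, d(A,C) = 5² + 2² = 29.
d(A,B) + d(B,C) - d(A,C) = 25 + 104 - 29 = 129 - 29 = 100. This is ≥ 0, so the triangle inequality holds for these points.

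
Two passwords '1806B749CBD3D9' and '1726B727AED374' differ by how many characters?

Differing positions: 2, 3, 7, 8, 9, 10, 13, 14. Hamming distance = 8.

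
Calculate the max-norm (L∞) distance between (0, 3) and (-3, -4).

max(|x_i - y_i|) = max(|0 - (-3)|, |3 - (-4)|) = max(3, 7) = 7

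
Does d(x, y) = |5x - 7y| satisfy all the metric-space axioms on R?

No. d fails symmetry: d(5, 8) = |5·5 - 7·8| = |-31| = 31, but d(8, 5) = |5·8 - 7·5| = |5| = 5. Since 31 ≠ 5, d(x,y) ≠ d(y,x) in general.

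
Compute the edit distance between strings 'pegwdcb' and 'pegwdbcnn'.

Let D[i][j] be the edit distance between the first i characters of 'pegwdcb' and the first j characters of 'pegwdbcnn', with D[i][0] = i, D[0][j] = j, and D[i][j] = D[i-1][j-1] if the characters match, else 1 + min(D[i-1][j], D[i][j-1], D[i-1][j-1]). Filling the table (rows: prefixes of 'pegwdcb', columns: prefixes of 'pegwdbcnn'):
     ε  p  e  g  w  d  b  c  n  n
  ε  0  1  2  3  4  5  6  7  8  9
  p  1  0  1  2  3  4  5  6  7  8
  e  2  1  0  1  2  3  4  5  6  7
  g  3  2  1  0  1  2  3  4  5  6
  w  4  3  2  1  0  1  2  3  4  5
  d  5  4  3  2  1  0  1  2  3  4
  c  6  5  4  3  2  1  1  1  2  3
  b  7  6  5  4  3  2  1  2  2  3
The bottom-right entry gives D[7][9] = 3, so no sequence of fewer than 3 edits works. Backtracking through the table gives one optimal edit sequence (3 edits):
  pegwdcb → pegwdbcb (ins b @6)
  pegwdbcb → pegwdbcnb (ins n @8)
  pegwdbcnb → pegwdbcnn (sub b→n @9)
Edit distance = 3.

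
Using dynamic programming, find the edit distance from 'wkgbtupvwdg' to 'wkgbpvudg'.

Let D[i][j] be the edit distance between the first i characters of 'wkgbtupvwdg' and the first j characters of 'wkgbpvudg', with D[i][0] = i, D[0][j] = j, and D[i][j] = D[i-1][j-1] if the characters match, else 1 + min(D[i-1][j], D[i][j-1], D[i-1][j-1]). Filling the table (rows: prefixes of 'wkgbtupvwdg', columns: prefixes of 'wkgbpvudg'):
     ε  w  k  g  b  p  v  u  d  g
  ε  0  1  2  3  4  5  6  7  8  9
  w  1  0  1  2  3  4  5  6  7  8
  k  2  1  0  1  2  3  4  5  6  7
  g  3  2  1  0  1  2  3  4  5  6
  b  4  3  2  1  0  1  2  3  4  5
  t  5  4  3  2  1  1  2  3  4  5
  u  6  5  4  3  2  2  2  2  3  4
  p  7  6  5  4  3  2  3  3  3  4
  v  8  7  6  5  4  3  2  3  4  4
  w  9  8  7  6  5  4  3  3  4  5
  d 10  9  8  7  6  5  4  4  3  4
  g 11 10  9  8  7  6  5  5  4  3
The bottom-right entry gives D[11][9] = 3, so no sequence of fewer than 3 edits works. Backtracking through the table gives one optimal edit sequence (3 edits):
  wkgbtupvwdg → wkgbupvwdg (del t @5)
  wkgbupvwdg → wkgbpvwdg (del u @5)
  wkgbpvwdg → wkgbpvudg (sub w→u @7)
Edit distance = 3.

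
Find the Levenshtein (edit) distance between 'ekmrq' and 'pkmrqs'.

Let D[i][j] be the edit distance between the first i characters of 'ekmrq' and the first j characters of 'pkmrqs', with D[i][0] = i, D[0][j] = j, and D[i][j] = D[i-1][j-1] if the characters match, else 1 + min(D[i-1][j], D[i][j-1], D[i-1][j-1]). Filling the table (rows: prefixes of 'ekmrq', columns: prefixes of 'pkmrqs'):
     ε  p  k  m  r  q  s
  ε  0  1  2  3  4  5  6
  e  1  1  2  3  4  5  6
  k  2  2  1  2  3  4  5
  m  3  3  2  1  2  3  4
  r  4  4  3  2  1  2  3
  q  5  5  4  3  2  1  2
The bottom-right entry gives D[5][6] = 2, so no sequence of fewer than 2 edits works. Backtracking through the table gives one optimal edit sequence (2 edits):
  ekmrq → pkmrq (sub e→p @1)
  pkmrq → pkmrqs (ins s @6)
Edit distance = 2.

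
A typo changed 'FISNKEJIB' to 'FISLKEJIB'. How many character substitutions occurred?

Differing positions: 4. Hamming distance = 1.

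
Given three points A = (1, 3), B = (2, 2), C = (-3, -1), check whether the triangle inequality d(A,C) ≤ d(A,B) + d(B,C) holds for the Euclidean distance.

d(A,B) = √(1² + 1²) = √2 ≈ 1.4142, d(B,C) = √(5² + 3²) = √34 ≈ 5.831, d(A,C) = √(4² + 4²) = √32 ≈ 5.6569.
d(A,C) ≈ 5.6569 ≤ 1.4142 + 5.831 = 7.2452. Triangle inequality is satisfied.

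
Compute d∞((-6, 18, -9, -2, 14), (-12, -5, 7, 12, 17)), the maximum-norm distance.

max(|x_i - y_i|) = max(|-6 - (-12)|, |18 - (-5)|, |-9 - 7|, |-2 - 12|, |14 - 17|) = max(6, 23, 16, 14, 3) = 23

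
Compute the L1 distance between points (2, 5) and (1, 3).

Σ|x_i - y_i| = |2 - 1| + |5 - 3| = 1 + 2 = 3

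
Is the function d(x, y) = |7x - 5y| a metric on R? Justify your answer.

No. d fails symmetry: d(3, 6) = |7·3 - 5·6| = |-9| = 9, but d(6, 3) = |7·6 - 5·3| = |27| = 27. Since 9 ≠ 27, d(x,y) ≠ d(y,x) in general.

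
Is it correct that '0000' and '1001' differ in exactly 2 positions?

Differing positions: 1, 4. Hamming distance = 2, so the claim is true.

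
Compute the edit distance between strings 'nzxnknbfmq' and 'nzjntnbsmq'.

Let D[i][j] be the edit distance between the first i characters of 'nzxnknbfmq' and the first j characters of 'nzjntnbsmq', with D[i][0] = i, D[0][j] = j, and D[i][j] = D[i-1][j-1] if the characters match, else 1 + min(D[i-1][j], D[i][j-1], D[i-1][j-1]). Filling the table (rows: prefixes of 'nzxnknbfmq', columns: prefixes of 'nzjntnbsmq'):
     ε  n  z  j  n  t  n  b  s  m  q
  ε  0  1  2  3  4  5  6  7  8  9 10
  n  1  0  1  2  3  4  5  6  7  8  9
  z  2  1  0  1  2  3  4  5  6  7  8
  x  3  2  1  1  2  3  4  5  6  7  8
  n  4  3  2  2  1  2  3  4  5  6  7
  k  5  4  3  3  2  2  3  4  5  6  7
  n  6  5  4  4  3  3  2  3  4  5  6
  b  7  6  5  5  4  4  3  2  3  4  5
  f  8  7  6  6  5  5  4  3  3  4  5
  m  9  8  7  7  6  6  5  4  4  3  4
  q 10  9  8  8  7  7  6  5  5  4  3
The bottom-right entry gives D[10][10] = 3, so no sequence of fewer than 3 edits works. Backtracking through the table gives one optimal edit sequence (3 edits):
  nzxnknbfmq → nzjnknbfmq (sub x→j @3)
  nzjnknbfmq → nzjntnbfmq (sub k→t @5)
  nzjntnbfmq → nzjntnbsmq (sub f→s @8)
Edit distance = 3.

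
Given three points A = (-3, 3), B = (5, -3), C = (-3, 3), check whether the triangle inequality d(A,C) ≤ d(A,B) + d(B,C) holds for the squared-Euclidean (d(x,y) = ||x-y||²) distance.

d(A,B) = 8² + 6² = 100, d(B,C) = 8² + 6² = 100, d(A,C) = 0² + 0² = 0.
d(A,C) = 0 ≤ 100 + 100 = 200. Triangle inequality is satisfied.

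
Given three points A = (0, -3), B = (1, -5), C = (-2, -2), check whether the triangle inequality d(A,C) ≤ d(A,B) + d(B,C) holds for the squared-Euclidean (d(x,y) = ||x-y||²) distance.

d(A,B) = 1² + 2² = 5, d(B,C) = 3² + 3² = 18, d(A,C) = 2² + 1² = 5.
d(A,C) = 5 ≤ 5 + 18 = 23. Triangle inequality is satisfied.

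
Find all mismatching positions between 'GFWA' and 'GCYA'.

Differing positions: 2, 3. Hamming distance = 2.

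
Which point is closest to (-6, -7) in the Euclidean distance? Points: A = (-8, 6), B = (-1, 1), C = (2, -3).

Distances: d(A) ≈ 13.1529, d(B) ≈ 9.434, d(C) ≈ 8.9443. Nearest: C = (2, -3) with distance 8.9443.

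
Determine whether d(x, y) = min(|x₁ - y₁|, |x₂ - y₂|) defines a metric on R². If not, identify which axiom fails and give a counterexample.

No. d fails identity of indiscernibles: take x = (4, 0) and y = (4, 3). Then d(x,y) = min(|4 - 4|, |0 - 3|) = min(0, 3) = 0, yet x ≠ y.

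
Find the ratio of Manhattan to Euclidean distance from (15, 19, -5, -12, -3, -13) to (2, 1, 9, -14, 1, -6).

L1 = |15 - 2| + |19 - 1| + |-5 - 9| + |-12 - (-14)| + |-3 - 1| + |-13 - (-6)| = 13 + 18 + 14 + 2 + 4 + 7 = 58
L2 = √(13² + 18² + 14² + 2² + 4² + 7²) = √758 ≈ 27.5318
L1 ≥ L2 always (equality iff movement is along one axis); L1 > L2 here.
Ratio L1/L2 = 58/√758 ≈ 2.1067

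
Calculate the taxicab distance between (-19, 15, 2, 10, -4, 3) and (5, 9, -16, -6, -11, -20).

Σ|x_i - y_i| = |-19 - 5| + |15 - 9| + |2 - (-16)| + |10 - (-6)| + |-4 - (-11)| + |3 - (-20)| = 24 + 6 + 18 + 16 + 7 + 23 = 94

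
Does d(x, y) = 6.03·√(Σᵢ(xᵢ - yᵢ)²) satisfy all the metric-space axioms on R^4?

Yes. The L2 (Euclidean) norm induces a metric on R^4, and multiplying a metric by a positive constant 6.03 > 0 preserves all four axioms: non-negativity (6.03·||x-y|| ≥ 0), identity (6.03·||x-y|| = 0 ⟺ ||x-y|| = 0 ⟺ x = y), symmetry (||x-y|| = ||y-x||), and the triangle inequality (6.03·||x-z|| ≤ 6.03·||x-y|| + 6.03·||y-z||). So d is a metric.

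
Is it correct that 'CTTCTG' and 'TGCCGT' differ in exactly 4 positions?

Differing positions: 1, 2, 3, 5, 6. Hamming distance = 5, so the claim that d_H = 4 is false.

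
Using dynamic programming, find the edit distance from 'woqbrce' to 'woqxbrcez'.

Let D[i][j] be the edit distance between the first i characters of 'woqbrce' and the first j characters of 'woqxbrcez', with D[i][0] = i, D[0][j] = j, and D[i][j] = D[i-1][j-1] if the characters match, else 1 + min(D[i-1][j], D[i][j-1], D[i-1][j-1]). Filling the table (rows: prefixes of 'woqbrce', columns: prefixes of 'woqxbrcez'):
     ε  w  o  q  x  b  r  c  e  z
  ε  0  1  2  3  4  5  6  7  8  9
  w  1  0  1  2  3  4  5  6  7  8
  o  2  1  0  1  2  3  4  5  6  7
  q  3  2  1  0  1  2  3  4  5  6
  b  4  3  2  1  1  1  2  3  4  5
  r  5  4  3  2  2  2  1  2  3  4
  c  6  5  4  3  3  3  2  1  2  3
  e  7  6  5  4  4  4  3  2  1  2
The bottom-right entry gives D[7][9] = 2, so no sequence of fewer than 2 edits works. Backtracking through the table gives one optimal edit sequence (2 edits):
  woqbrce → woqxbrce (ins x @4)
  woqxbrce → woqxbrcez (ins z @9)
Edit distance = 2.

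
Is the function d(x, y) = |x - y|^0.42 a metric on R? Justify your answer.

Yes. With 0 < p = 0.42 ≤ 1, d(x,y) = |x-y|^0.42 is a metric on R. Non-negativity and symmetry are immediate; |x-y|^0.42 = 0 ⟺ |x-y| = 0 ⟺ x = y. For the triangle inequality, the function t ↦ t^0.42 is subadditive on [0,∞) when p ≤ 1, so |x-z|^0.42 ≤ (|x-y| + |y-z|)^0.42 ≤ |x-y|^0.42 + |y-z|^0.42.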